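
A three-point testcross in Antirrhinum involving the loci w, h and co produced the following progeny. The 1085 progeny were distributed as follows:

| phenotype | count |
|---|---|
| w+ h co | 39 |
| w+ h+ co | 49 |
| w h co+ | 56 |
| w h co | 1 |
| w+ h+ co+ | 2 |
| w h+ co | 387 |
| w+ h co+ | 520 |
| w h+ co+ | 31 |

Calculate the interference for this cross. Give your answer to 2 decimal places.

The two most frequent reciprocal classes, w h+ co and w+ h co+, are the parental types, so the F1 was w h+ co / w+ h co+.
The two rarest classes, w h co and w+ h+ co+, are the double crossovers. Comparing them with the parentals, only the h allele has switched, so h is the middle locus and the order is w – h – co.
w–h: (105 + 3)/1085 = 0.0995; h–co: (70 + 3)/1085 = 0.0673.
Expected DCO frequency = 0.0995 × 0.0673 ≈ 0.00670; observed = 3/1085 ≈ 0.00276.
Coefficient of coincidence = 0.00276/0.00670 ≈ 0.41; interference = 1 − 0.41 = 0.59.

0.59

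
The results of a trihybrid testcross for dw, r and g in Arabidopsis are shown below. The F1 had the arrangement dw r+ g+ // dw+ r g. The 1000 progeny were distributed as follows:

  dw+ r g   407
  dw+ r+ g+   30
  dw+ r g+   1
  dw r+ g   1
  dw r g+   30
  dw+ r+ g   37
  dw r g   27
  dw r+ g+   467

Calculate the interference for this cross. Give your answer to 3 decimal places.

0.509

The two rarest classes, dw r+ g and dw+ r g+, are the double crossovers. Comparing them with the parentals, only the g allele has switched, so g is the middle locus and the order is r – g – dw.
r–g: (67 + 2)/1000 = 0.0690; g–dw: (57 + 2)/1000 = 0.0590.
Expected DCO frequency = 0.0690 × 0.0590 ≈ 0.00407; observed = 2/1000 ≈ 0.00200.
Coefficient of coincidence = 0.00200/0.00407 ≈ 0.491; interference = 1 − 0.491 = 0.509.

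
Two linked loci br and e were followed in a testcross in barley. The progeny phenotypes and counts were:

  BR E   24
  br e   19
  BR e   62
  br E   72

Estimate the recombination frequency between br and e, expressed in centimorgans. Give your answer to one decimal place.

The two most frequent classes, BR e (62) and br E (72), are the parental types, so the F1 was BR e / br E.
The recombinant classes are BR E and br e: 24 + 19 = 43.
Recombination frequency = 43/177 = 0.2429 ≈ 24.3%, i.e. 24.3 centimorgans.

24.3 centimorgans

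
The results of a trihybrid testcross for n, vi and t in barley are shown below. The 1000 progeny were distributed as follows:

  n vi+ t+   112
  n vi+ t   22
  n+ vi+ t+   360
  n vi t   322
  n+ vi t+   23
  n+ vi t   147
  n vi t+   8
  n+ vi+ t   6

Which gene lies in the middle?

t

The two most frequent reciprocal classes, n+ vi+ t+ and n vi t, are the parental types, so the F1 was n+ vi+ t+ / n vi t.
The two rarest classes, n+ vi+ t and n vi t+, are the double crossovers. Comparing them with the parentals, only the t allele has switched, so t is the middle locus and the order is vi – t – n.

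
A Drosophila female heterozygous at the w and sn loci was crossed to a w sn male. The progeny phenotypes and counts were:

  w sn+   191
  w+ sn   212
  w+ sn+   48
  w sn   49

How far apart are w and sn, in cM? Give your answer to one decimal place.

19.4 cM

The two most frequent classes, w+ sn (212) and w sn+ (191), are the parental types, so the F1 was w+ sn / w sn+.
The recombinant classes are w+ sn+ and w sn: 48 + 49 = 97.
Recombination frequency = 97/500 = 0.1940 ≈ 19.4%, i.e. 19.4 cM.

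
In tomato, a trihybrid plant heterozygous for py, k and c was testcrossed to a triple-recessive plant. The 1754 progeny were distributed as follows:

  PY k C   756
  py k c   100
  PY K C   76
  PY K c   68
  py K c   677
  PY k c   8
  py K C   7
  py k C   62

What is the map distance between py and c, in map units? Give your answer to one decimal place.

8.3 map units

The two most frequent reciprocal classes, py K c and PY k C, are the parental types, so the F1 was py K c / PY k C.
The two rarest classes, py K C and PY k c, are the double crossovers. Comparing them with the parentals, only the c allele has switched, so c is the middle locus and the order is py – c – k.
Crossovers in the py–c interval produce the single-crossover classes PY K c and py k C (68 + 62 = 130) plus the double crossovers (15).
RF(py–c) = (130 + 15) / 1754 = 145/1754 = 0.0827 → 8.3 map units.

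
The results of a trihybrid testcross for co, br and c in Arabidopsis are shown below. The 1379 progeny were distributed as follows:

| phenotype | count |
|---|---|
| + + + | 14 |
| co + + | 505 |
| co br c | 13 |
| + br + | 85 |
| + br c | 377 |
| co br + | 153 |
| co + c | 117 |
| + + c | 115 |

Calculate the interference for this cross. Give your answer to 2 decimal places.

0.45

The two most frequent reciprocal classes, + br c and co + +, are the parental types, so the F1 was + br c / co + +.
The two rarest classes, co br c and + + +, are the double crossovers. Comparing them with the parentals, only the co allele has switched, so co is the middle locus and the order is br – co – c.
br–co: (268 + 27)/1379 = 0.2139; co–c: (202 + 27)/1379 = 0.1661.
Expected DCO frequency = 0.2139 × 0.1661 ≈ 0.03553; observed = 27/1379 ≈ 0.01958.
Coefficient of coincidence = 0.01958/0.03553 ≈ 0.55; interference = 1 − 0.55 = 0.45.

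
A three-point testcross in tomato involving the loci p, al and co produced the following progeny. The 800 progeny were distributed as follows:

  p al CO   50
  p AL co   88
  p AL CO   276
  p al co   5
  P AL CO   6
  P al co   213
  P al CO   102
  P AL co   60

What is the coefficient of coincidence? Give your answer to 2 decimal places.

The two most frequent reciprocal classes, p AL CO and P al co, are the parental types, so the F1 was p AL CO / P al co.
The two rarest classes, P AL CO and p al co, are the double crossovers. Comparing them with the parentals, only the p allele has switched, so p is the middle locus and the order is co – p – al.
co–p: (190 + 11)/800 = 0.2512; p–al: (110 + 11)/800 = 0.1512.
Expected DCO frequency = 0.2512 × 0.1512 ≈ 0.03798; observed = 11/800 ≈ 0.01375.
Coefficient of coincidence = 0.01375/0.03798 ≈ 0.36.

0.36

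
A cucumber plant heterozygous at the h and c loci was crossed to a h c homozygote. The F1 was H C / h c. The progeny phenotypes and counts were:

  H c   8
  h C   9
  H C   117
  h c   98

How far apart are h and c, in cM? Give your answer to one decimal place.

7.3 cM

The recombinant classes are H c and h C: 8 + 9 = 17.
Recombination frequency = 17/232 = 0.0733 ≈ 7.3%, i.e. 7.3 cM.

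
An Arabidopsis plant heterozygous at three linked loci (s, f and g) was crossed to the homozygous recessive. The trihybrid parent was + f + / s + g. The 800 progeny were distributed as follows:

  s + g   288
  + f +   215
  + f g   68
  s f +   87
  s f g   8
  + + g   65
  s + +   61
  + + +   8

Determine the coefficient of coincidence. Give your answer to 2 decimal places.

The two rarest classes, + + + and s f g, are the double crossovers. Comparing them with the parentals, only the f allele has switched, so f is the middle locus and the order is s – f – g.
s–f: (152 + 16)/800 = 0.2100; f–g: (129 + 16)/800 = 0.1812.
Expected DCO frequency = 0.2100 × 0.1812 ≈ 0.03805; observed = 16/800 ≈ 0.02000.
Coefficient of coincidence = 0.02000/0.03805 ≈ 0.53.

0.53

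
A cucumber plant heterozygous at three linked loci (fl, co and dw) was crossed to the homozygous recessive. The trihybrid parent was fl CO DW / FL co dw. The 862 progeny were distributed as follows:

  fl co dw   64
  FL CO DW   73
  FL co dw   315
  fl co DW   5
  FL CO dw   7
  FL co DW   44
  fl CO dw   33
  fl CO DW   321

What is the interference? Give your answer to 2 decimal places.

0.22

The two rarest classes, fl co DW and FL CO dw, are the double crossovers. Comparing them with the parentals, only the co allele has switched, so co is the middle locus and the order is dw – co – fl.
dw–co: (77 + 12)/862 = 0.1032; co–fl: (137 + 12)/862 = 0.1729.
Expected DCO frequency = 0.1032 × 0.1729 ≈ 0.01784; observed = 12/862 ≈ 0.01392.
Coefficient of coincidence = 0.01392/0.01784 ≈ 0.78; interference = 1 − 0.78 = 0.22.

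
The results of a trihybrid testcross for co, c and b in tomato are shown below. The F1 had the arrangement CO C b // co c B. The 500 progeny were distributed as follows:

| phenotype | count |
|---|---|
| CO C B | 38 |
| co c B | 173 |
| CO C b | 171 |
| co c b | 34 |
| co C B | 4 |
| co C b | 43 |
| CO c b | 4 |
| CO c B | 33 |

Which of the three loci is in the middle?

c

The two rarest classes, CO c b and co C B, are the double crossovers. Comparing them with the parentals, only the c allele has switched, so c is the middle locus and the order is b – c – co.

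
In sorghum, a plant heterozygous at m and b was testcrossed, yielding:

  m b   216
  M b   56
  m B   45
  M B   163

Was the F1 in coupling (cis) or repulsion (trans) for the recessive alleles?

The two most frequent classes are M B (163) and m b (216); these are the parental (non-recombinant) types.
So the F1 carried M B on one chromosome and m b on the other — the recessive alleles are on the same chromosome (cis / coupling).

cis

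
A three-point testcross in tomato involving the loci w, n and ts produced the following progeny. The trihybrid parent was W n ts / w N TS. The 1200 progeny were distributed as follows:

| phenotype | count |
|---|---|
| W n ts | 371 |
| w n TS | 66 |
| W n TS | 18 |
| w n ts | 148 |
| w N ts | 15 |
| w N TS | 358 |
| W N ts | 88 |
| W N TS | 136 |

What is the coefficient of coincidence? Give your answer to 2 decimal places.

The two rarest classes, W n TS and w N ts, are the double crossovers. Comparing them with the parentals, only the ts allele has switched, so ts is the middle locus and the order is w – ts – n.
w–ts: (284 + 33)/1200 = 0.2642; ts–n: (154 + 33)/1200 = 0.1558.
Expected DCO frequency = 0.2642 × 0.1558 ≈ 0.04116; observed = 33/1200 ≈ 0.02750.
Coefficient of coincidence = 0.02750/0.04116 ≈ 0.67.

0.67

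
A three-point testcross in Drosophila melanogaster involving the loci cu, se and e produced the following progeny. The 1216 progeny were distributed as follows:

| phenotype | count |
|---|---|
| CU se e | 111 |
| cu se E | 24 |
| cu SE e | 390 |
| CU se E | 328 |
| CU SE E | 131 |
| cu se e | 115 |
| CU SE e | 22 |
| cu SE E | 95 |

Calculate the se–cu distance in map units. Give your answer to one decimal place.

The two most frequent reciprocal classes, CU se E and cu SE e, are the parental types, so the F1 was CU se E / cu SE e.
The two rarest classes, cu se E and CU SE e, are the double crossovers. Comparing them with the parentals, only the cu allele has switched, so cu is the middle locus and the order is se – cu – e.
Crossovers in the se–cu interval produce the single-crossover classes CU SE E and cu se e (131 + 115 = 246) plus the double crossovers (46).
RF(se–cu) = (246 + 46) / 1216 = 292/1216 = 0.2401 → 24.0 map units.

24.0 map units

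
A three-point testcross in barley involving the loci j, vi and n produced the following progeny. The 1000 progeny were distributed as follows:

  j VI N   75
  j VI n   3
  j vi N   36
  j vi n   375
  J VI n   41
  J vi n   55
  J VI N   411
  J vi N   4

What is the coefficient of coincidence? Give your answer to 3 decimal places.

The two most frequent reciprocal classes, J VI N and j vi n, are the parental types, so the F1 was J VI N / j vi n.
The two rarest classes, J vi N and j VI n, are the double crossovers. Comparing them with the parentals, only the vi allele has switched, so vi is the middle locus and the order is n – vi – j.
n–vi: (77 + 7)/1000 = 0.0840; vi–j: (130 + 7)/1000 = 0.1370.
Expected DCO frequency = 0.0840 × 0.1370 ≈ 0.01151; observed = 7/1000 ≈ 0.00700.
Coefficient of coincidence = 0.00700/0.01151 ≈ 0.608.

0.608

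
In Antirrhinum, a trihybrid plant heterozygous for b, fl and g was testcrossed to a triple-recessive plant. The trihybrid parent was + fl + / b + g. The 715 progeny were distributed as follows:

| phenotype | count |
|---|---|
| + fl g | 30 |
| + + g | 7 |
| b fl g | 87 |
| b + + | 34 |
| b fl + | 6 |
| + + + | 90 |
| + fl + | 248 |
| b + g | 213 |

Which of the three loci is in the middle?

The two rarest classes, b fl + and + + g, are the double crossovers. Comparing them with the parentals, only the b allele has switched, so b is the middle locus and the order is g – b – fl.

b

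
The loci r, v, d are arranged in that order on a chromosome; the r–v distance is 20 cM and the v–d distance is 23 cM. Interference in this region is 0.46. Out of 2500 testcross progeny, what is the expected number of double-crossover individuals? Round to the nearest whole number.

Map distances give recombination frequencies of 0.200 and 0.230 for the two intervals.
With interference 0.46 (so coincidence = 0.54), expected double-crossover frequency = 0.200 × 0.230 × 0.54 = 0.02484.
Expected number = 0.02484 × 2500 = 62.10 ≈ 62.

62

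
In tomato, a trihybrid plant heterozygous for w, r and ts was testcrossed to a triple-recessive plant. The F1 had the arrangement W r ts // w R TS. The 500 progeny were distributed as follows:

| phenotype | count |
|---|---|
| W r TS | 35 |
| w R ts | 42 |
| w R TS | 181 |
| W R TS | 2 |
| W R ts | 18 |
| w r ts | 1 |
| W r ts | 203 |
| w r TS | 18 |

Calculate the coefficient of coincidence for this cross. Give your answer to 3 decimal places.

The two rarest classes, w r ts and W R TS, are the double crossovers. Comparing them with the parentals, only the w allele has switched, so w is the middle locus and the order is r – w – ts.
r–w: (36 + 3)/500 = 0.0780; w–ts: (77 + 3)/500 = 0.1600.
Expected DCO frequency = 0.0780 × 0.1600 ≈ 0.01248; observed = 3/500 ≈ 0.00600.
Coefficient of coincidence = 0.00600/0.01248 ≈ 0.481.

0.481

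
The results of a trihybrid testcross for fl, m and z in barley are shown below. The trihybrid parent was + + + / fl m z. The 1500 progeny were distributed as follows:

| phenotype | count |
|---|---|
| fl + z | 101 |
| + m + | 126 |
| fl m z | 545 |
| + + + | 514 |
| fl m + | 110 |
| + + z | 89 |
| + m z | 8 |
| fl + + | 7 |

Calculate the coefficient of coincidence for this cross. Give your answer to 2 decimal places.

0.43

The two rarest classes, fl + + and + m z, are the double crossovers. Comparing them with the parentals, only the fl allele has switched, so fl is the middle locus and the order is z – fl – m.
z–fl: (199 + 15)/1500 = 0.1427; fl–m: (227 + 15)/1500 = 0.1613.
Expected DCO frequency = 0.1427 × 0.1613 ≈ 0.02302; observed = 15/1500 ≈ 0.01000.
Coefficient of coincidence = 0.01000/0.02302 ≈ 0.43.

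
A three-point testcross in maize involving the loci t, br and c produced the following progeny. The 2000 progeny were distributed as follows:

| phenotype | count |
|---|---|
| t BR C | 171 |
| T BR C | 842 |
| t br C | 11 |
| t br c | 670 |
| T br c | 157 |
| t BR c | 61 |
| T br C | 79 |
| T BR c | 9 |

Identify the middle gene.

The two most frequent reciprocal classes, T BR C and t br c, are the parental types, so the F1 was T BR C / t br c.
The two rarest classes, T BR c and t br C, are the double crossovers. Comparing them with the parentals, only the c allele has switched, so c is the middle locus and the order is br – c – t.

c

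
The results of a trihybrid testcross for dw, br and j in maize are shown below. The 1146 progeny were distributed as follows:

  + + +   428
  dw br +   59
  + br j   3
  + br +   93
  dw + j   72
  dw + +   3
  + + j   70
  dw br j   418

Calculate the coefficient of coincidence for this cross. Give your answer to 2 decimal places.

The two most frequent reciprocal classes, dw br j and + + +, are the parental types, so the F1 was dw br j / + + +.
The two rarest classes, + br j and dw + +, are the double crossovers. Comparing them with the parentals, only the dw allele has switched, so dw is the middle locus and the order is j – dw – br.
j–dw: (129 + 6)/1146 = 0.1178; dw–br: (165 + 6)/1146 = 0.1492.
Expected DCO frequency = 0.1178 × 0.1492 ≈ 0.01758; observed = 6/1146 ≈ 0.00524.
Coefficient of coincidence = 0.00524/0.01758 ≈ 0.30.

0.30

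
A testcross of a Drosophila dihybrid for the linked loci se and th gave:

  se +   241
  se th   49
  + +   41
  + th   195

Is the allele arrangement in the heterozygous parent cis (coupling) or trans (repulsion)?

trans

The two most frequent classes are + th (195) and se + (241); these are the parental (non-recombinant) types.
So the F1 carried + th on one chromosome and se + on the other — the recessive alleles are on opposite chromosomes (trans / repulsion).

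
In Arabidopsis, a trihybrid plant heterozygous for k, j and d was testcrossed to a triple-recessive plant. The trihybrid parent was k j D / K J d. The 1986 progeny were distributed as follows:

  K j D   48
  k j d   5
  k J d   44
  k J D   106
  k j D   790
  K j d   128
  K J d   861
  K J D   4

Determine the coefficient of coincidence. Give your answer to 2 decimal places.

0.73

The two rarest classes, k j d and K J D, are the double crossovers. Comparing them with the parentals, only the d allele has switched, so d is the middle locus and the order is k – d – j.
k–d: (92 + 9)/1986 = 0.0509; d–j: (234 + 9)/1986 = 0.1224.
Expected DCO frequency = 0.0509 × 0.1224 ≈ 0.00623; observed = 9/1986 ≈ 0.00453.
Coefficient of coincidence = 0.00453/0.00623 ≈ 0.73.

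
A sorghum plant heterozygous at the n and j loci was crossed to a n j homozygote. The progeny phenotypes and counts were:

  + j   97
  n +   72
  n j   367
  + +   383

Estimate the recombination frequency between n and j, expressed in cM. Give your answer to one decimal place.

18.4 cM

The two most frequent classes, + + (383) and n j (367), are the parental types, so the F1 was + + / n j.
The recombinant classes are + j and n +: 97 + 72 = 169.
Recombination frequency = 169/919 = 0.1839 ≈ 18.4%, i.e. 18.4 cM.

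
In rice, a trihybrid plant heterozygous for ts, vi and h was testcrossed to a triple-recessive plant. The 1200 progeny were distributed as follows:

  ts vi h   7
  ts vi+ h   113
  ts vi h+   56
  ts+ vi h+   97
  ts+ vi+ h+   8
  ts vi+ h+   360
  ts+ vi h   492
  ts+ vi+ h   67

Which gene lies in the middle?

The two most frequent reciprocal classes, ts+ vi h and ts vi+ h+, are the parental types, so the F1 was ts+ vi h / ts vi+ h+.
The two rarest classes, ts vi h and ts+ vi+ h+, are the double crossovers. Comparing them with the parentals, only the ts allele has switched, so ts is the middle locus and the order is vi – ts – h.

ts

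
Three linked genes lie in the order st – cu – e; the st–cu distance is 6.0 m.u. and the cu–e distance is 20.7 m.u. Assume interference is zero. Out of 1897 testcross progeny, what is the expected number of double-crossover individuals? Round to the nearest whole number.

Map distances give recombination frequencies of 0.060 and 0.207 for the two intervals.
With no interference, expected double-crossover frequency = 0.060 × 0.207 = 0.01242.
Expected number = 0.01242 × 1897 = 23.56 ≈ 24.

24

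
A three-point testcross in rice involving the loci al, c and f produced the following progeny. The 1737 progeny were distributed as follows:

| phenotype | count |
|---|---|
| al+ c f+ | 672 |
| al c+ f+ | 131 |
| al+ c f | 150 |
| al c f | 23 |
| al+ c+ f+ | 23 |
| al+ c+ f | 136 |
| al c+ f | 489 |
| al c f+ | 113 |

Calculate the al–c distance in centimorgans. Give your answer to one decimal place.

The two most frequent reciprocal classes, al+ c f+ and al c+ f, are the parental types, so the F1 was al+ c f+ / al c+ f.
The two rarest classes, al+ c+ f+ and al c f, are the double crossovers. Comparing them with the parentals, only the c allele has switched, so c is the middle locus and the order is al – c – f.
Crossovers in the al–c interval produce the single-crossover classes al c f+ and al+ c+ f (113 + 136 = 249) plus the double crossovers (46).
RF(al–c) = (249 + 46) / 1737 = 295/1737 = 0.1698 → 17.0 centimorgans.

17.0 centimorgans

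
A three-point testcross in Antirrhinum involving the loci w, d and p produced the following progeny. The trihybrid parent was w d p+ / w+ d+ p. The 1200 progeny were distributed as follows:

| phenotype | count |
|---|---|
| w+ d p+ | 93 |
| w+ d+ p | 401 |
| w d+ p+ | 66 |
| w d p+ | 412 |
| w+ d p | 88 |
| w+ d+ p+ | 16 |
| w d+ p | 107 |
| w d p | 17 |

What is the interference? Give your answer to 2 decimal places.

0.09

The two rarest classes, w d p and w+ d+ p+, are the double crossovers. Comparing them with the parentals, only the p allele has switched, so p is the middle locus and the order is d – p – w.
d–p: (154 + 33)/1200 = 0.1558; p–w: (200 + 33)/1200 = 0.1942.
Expected DCO frequency = 0.1558 × 0.1942 ≈ 0.03026; observed = 33/1200 ≈ 0.02750.
Coefficient of coincidence = 0.02750/0.03026 ≈ 0.91; interference = 1 − 0.91 = 0.09.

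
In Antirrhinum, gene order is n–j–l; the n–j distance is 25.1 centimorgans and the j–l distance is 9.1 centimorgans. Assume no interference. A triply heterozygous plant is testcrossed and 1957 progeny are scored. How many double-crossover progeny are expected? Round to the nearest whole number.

45

Map distances give recombination frequencies of 0.251 and 0.091 for the two intervals.
With no interference, expected double-crossover frequency = 0.251 × 0.091 = 0.02284.
Expected number = 0.02284 × 1957 = 44.70 ≈ 45.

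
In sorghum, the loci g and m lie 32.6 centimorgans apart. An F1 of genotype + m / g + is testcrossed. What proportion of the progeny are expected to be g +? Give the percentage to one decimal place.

33.7%

A map distance of 32.6 centimorgans corresponds to a recombination frequency of 0.326.
The F1 is + m / g +, so g + is a parental gamete class with expected frequency (1 − r)/2 = 0.674/2 = 0.3370.
That is 0.3370 = 33.7% of the progeny.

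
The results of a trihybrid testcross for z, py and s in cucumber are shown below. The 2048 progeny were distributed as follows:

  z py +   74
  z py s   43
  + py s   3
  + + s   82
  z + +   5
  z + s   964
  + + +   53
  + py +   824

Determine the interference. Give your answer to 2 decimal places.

0.04

The two most frequent reciprocal classes, + py + and z + s, are the parental types, so the F1 was + py + / z + s.
The two rarest classes, + py s and z + +, are the double crossovers. Comparing them with the parentals, only the s allele has switched, so s is the middle locus and the order is z – s – py.
z–s: (156 + 8)/2048 = 0.0801; s–py: (96 + 8)/2048 = 0.0508.
Expected DCO frequency = 0.0801 × 0.0508 ≈ 0.00407; observed = 8/2048 ≈ 0.00391.
Coefficient of coincidence = 0.00391/0.00407 ≈ 0.96; interference = 1 − 0.96 = 0.04.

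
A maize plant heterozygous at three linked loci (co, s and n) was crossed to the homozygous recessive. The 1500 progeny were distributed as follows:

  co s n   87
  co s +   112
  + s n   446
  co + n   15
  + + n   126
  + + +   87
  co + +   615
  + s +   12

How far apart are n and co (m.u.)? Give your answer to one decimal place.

13.4 m.u.

The two most frequent reciprocal classes, + s n and co + +, are the parental types, so the F1 was + s n / co + +.
The two rarest classes, + s + and co + n, are the double crossovers. Comparing them with the parentals, only the n allele has switched, so n is the middle locus and the order is co – n – s.
Crossovers in the co–n interval produce the single-crossover classes co s n and + + + (87 + 87 = 174) plus the double crossovers (27).
RF(co–n) = (174 + 27) / 1500 = 201/1500 = 0.1340 → 13.4 m.u.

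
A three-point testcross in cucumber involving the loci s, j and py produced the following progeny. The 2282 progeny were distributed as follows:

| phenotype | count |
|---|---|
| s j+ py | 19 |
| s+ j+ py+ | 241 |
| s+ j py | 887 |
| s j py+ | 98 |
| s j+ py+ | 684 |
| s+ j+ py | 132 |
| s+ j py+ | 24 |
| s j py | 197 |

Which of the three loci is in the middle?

py

The two most frequent reciprocal classes, s j+ py+ and s+ j py, are the parental types, so the F1 was s j+ py+ / s+ j py.
The two rarest classes, s j+ py and s+ j py+, are the double crossovers. Comparing them with the parentals, only the py allele has switched, so py is the middle locus and the order is s – py – j.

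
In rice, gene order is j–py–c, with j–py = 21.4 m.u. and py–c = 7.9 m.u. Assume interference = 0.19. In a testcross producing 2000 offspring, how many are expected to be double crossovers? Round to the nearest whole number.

Map distances give recombination frequencies of 0.214 and 0.079 for the two intervals.
With interference 0.19 (so coincidence = 0.81), expected double-crossover frequency = 0.214 × 0.079 × 0.81 = 0.01369.
Expected number = 0.01369 × 2000 = 27.39 ≈ 27.

27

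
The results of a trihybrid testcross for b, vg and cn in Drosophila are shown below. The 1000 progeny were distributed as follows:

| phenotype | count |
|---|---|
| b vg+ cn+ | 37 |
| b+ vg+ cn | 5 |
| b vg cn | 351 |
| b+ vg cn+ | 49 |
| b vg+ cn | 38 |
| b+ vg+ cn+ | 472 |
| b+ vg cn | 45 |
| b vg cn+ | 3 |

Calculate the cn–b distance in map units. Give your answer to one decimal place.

9.0 map units

The two most frequent reciprocal classes, b+ vg+ cn+ and b vg cn, are the parental types, so the F1 was b+ vg+ cn+ / b vg cn.
The two rarest classes, b+ vg+ cn and b vg cn+, are the double crossovers. Comparing them with the parentals, only the cn allele has switched, so cn is the middle locus and the order is vg – cn – b.
Crossovers in the cn–b interval produce the single-crossover classes b vg+ cn+ and b+ vg cn (37 + 45 = 82) plus the double crossovers (8).
RF(cn–b) = (82 + 8) / 1000 = 90/1000 = 0.0900 → 9.0 map units.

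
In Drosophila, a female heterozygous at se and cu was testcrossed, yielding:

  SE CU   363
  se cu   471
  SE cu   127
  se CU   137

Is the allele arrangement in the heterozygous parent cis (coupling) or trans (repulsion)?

cis

The two most frequent classes are SE CU (363) and se cu (471); these are the parental (non-recombinant) types.
So the F1 carried SE CU on one chromosome and se cu on the other — the recessive alleles are on the same chromosome (cis / coupling).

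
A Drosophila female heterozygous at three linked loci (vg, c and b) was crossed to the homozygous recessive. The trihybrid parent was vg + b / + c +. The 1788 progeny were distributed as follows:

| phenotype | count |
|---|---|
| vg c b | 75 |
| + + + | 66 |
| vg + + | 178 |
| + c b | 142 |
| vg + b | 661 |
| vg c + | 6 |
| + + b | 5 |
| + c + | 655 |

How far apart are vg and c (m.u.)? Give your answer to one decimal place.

8.5 m.u.

The two rarest classes, + + b and vg c +, are the double crossovers. Comparing them with the parentals, only the vg allele has switched, so vg is the middle locus and the order is b – vg – c.
Crossovers in the vg–c interval produce the single-crossover classes vg c b and + + + (75 + 66 = 141) plus the double crossovers (11).
RF(vg–c) = (141 + 11) / 1788 = 152/1788 = 0.0850 → 8.5 m.u.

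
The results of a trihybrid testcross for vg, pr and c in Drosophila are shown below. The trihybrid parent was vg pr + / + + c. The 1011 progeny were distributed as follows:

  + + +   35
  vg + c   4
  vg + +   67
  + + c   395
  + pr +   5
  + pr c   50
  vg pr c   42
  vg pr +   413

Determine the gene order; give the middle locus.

vg

The two rarest classes, + pr + and vg + c, are the double crossovers. Comparing them with the parentals, only the vg allele has switched, so vg is the middle locus and the order is c – vg – pr.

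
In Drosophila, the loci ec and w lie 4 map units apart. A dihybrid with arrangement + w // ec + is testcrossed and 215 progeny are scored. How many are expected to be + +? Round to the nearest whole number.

A map distance of 4 map units corresponds to a recombination frequency of 0.040.
The F1 is + w / ec +, so + + is a recombinant gamete class with expected frequency r/2 = 0.040/2 = 0.0200.
Expected number = 0.0200 × 215 = 4.30 ≈ 4.

4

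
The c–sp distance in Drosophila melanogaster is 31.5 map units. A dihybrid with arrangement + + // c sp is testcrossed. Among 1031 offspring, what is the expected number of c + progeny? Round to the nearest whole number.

162

A map distance of 31.5 map units corresponds to a recombination frequency of 0.315.
The F1 is + + / c sp, so c + is a recombinant gamete class with expected frequency r/2 = 0.315/2 = 0.1575.
Expected number = 0.1575 × 1031 = 162.38 ≈ 162.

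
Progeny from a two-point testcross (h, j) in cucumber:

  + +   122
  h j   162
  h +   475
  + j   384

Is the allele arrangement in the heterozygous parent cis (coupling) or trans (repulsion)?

trans

The two most frequent classes are + j (384) and h + (475); these are the parental (non-recombinant) types.
So the F1 carried + j on one chromosome and h + on the other — the recessive alleles are on opposite chromosomes (trans / repulsion).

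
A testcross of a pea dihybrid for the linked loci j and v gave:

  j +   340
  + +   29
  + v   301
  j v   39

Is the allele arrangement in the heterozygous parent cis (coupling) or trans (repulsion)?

trans

The two most frequent classes are + v (301) and j + (340); these are the parental (non-recombinant) types.
So the F1 carried + v on one chromosome and j + on the other — the recessive alleles are on opposite chromosomes (trans / repulsion).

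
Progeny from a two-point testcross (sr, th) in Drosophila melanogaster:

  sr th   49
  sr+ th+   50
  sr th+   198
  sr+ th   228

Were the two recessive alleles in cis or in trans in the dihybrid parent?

trans

The two most frequent classes are sr+ th (228) and sr th+ (198); these are the parental (non-recombinant) types.
So the F1 carried sr+ th on one chromosome and sr th+ on the other — the recessive alleles are on opposite chromosomes (trans / repulsion).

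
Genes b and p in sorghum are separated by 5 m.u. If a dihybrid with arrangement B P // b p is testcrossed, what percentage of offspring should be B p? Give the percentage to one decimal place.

2.5%

A map distance of 5 m.u. corresponds to a recombination frequency of 0.050.
The F1 is B P / b p, so B p is a recombinant gamete class with expected frequency r/2 = 0.050/2 = 0.0250.
That is 0.0250 = 2.5% of the progeny.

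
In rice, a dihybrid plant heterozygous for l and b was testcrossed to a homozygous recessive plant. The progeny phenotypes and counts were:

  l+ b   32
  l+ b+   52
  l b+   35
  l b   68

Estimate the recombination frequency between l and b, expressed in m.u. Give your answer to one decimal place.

The two most frequent classes, l+ b+ (52) and l b (68), are the parental types, so the F1 was l+ b+ / l b.
The recombinant classes are l+ b and l b+: 32 + 35 = 67.
Recombination frequency = 67/187 = 0.3583 ≈ 35.8%, i.e. 35.8 m.u.

35.8 m.u.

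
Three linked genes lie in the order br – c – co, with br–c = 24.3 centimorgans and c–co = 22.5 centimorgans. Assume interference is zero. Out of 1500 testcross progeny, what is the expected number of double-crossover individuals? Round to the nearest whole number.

Map distances give recombination frequencies of 0.243 and 0.225 for the two intervals.
With no interference, expected double-crossover frequency = 0.243 × 0.225 = 0.05468.
Expected number = 0.05468 × 1500 = 82.01 ≈ 82.

82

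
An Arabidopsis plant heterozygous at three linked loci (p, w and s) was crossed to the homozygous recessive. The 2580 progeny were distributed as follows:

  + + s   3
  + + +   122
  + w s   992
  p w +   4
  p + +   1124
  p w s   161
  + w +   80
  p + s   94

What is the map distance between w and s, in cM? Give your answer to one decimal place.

The two most frequent reciprocal classes, p + + and + w s, are the parental types, so the F1 was p + + / + w s.
The two rarest classes, p w + and + + s, are the double crossovers. Comparing them with the parentals, only the w allele has switched, so w is the middle locus and the order is s – w – p.
Crossovers in the s–w interval produce the single-crossover classes p + s and + w + (94 + 80 = 174) plus the double crossovers (7).
RF(s–w) = (174 + 7) / 2580 = 181/2580 = 0.0702 → 7.0 cM.

7.0 cM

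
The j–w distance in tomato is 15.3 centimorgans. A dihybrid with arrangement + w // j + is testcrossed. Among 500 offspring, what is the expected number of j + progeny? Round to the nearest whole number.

A map distance of 15.3 centimorgans corresponds to a recombination frequency of 0.153.
The F1 is + w / j +, so j + is a parental gamete class with expected frequency (1 − r)/2 = 0.847/2 = 0.4235.
Expected number = 0.4235 × 500 = 211.75 ≈ 212.

212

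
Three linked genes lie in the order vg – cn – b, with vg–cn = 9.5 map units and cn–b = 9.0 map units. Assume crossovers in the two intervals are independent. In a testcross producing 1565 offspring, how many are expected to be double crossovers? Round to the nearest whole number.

13

Map distances give recombination frequencies of 0.095 and 0.090 for the two intervals.
With no interference, expected double-crossover frequency = 0.095 × 0.090 = 0.00855.
Expected number = 0.00855 × 1565 = 13.38 ≈ 13.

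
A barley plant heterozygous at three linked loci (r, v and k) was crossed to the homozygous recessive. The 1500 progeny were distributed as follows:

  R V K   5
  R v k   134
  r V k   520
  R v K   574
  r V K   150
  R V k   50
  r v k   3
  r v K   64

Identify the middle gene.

v

The two most frequent reciprocal classes, R v K and r V k, are the parental types, so the F1 was R v K / r V k.
The two rarest classes, R V K and r v k, are the double crossovers. Comparing them with the parentals, only the v allele has switched, so v is the middle locus and the order is r – v – k.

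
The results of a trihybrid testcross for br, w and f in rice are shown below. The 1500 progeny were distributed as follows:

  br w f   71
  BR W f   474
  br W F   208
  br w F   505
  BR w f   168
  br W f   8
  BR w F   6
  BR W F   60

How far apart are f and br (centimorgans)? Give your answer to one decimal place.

9.7 centimorgans

The two most frequent reciprocal classes, BR W f and br w F, are the parental types, so the F1 was BR W f / br w F.
The two rarest classes, br W f and BR w F, are the double crossovers. Comparing them with the parentals, only the br allele has switched, so br is the middle locus and the order is w – br – f.
Crossovers in the br–f interval produce the single-crossover classes BR W F and br w f (60 + 71 = 131) plus the double crossovers (14).
RF(br–f) = (131 + 14) / 1500 = 145/1500 = 0.0967 → 9.7 centimorgans.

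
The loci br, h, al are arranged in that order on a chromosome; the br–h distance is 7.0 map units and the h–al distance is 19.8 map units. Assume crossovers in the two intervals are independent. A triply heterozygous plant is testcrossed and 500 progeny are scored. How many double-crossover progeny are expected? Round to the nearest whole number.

Map distances give recombination frequencies of 0.070 and 0.198 for the two intervals.
With no interference, expected double-crossover frequency = 0.070 × 0.198 = 0.01386.
Expected number = 0.01386 × 500 = 6.93 ≈ 7.

7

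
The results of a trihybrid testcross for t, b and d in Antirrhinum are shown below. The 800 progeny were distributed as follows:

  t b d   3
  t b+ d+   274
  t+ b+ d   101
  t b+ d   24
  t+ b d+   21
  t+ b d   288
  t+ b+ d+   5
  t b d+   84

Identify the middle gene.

t

The two most frequent reciprocal classes, t+ b d and t b+ d+, are the parental types, so the F1 was t+ b d / t b+ d+.
The two rarest classes, t b d and t+ b+ d+, are the double crossovers. Comparing them with the parentals, only the t allele has switched, so t is the middle locus and the order is b – t – d.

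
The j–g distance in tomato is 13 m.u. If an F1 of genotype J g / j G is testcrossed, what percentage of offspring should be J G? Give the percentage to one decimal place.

A map distance of 13 m.u. corresponds to a recombination frequency of 0.130.
The F1 is J g / j G, so J G is a recombinant gamete class with expected frequency r/2 = 0.130/2 = 0.0650.
That is 0.0650 = 6.5% of the progeny.

6.5%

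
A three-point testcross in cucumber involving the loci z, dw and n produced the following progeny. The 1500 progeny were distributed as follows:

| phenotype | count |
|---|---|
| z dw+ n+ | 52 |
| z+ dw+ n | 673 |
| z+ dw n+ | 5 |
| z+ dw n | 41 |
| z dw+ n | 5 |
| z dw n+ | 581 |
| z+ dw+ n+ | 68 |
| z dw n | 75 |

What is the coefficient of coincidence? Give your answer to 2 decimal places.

0.95

The two most frequent reciprocal classes, z+ dw+ n and z dw n+, are the parental types, so the F1 was z+ dw+ n / z dw n+.
The two rarest classes, z dw+ n and z+ dw n+, are the double crossovers. Comparing them with the parentals, only the z allele has switched, so z is the middle locus and the order is n – z – dw.
n–z: (143 + 10)/1500 = 0.1020; z–dw: (93 + 10)/1500 = 0.0687.
Expected DCO frequency = 0.1020 × 0.0687 ≈ 0.00701; observed = 10/1500 ≈ 0.00667.
Coefficient of coincidence = 0.00667/0.00701 ≈ 0.95.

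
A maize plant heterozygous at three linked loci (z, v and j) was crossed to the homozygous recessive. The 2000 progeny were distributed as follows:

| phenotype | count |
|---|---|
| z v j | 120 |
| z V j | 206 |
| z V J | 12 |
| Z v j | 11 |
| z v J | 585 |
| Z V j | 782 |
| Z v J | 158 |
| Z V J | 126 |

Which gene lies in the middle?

v

The two most frequent reciprocal classes, Z V j and z v J, are the parental types, so the F1 was Z V j / z v J.
The two rarest classes, Z v j and z V J, are the double crossovers. Comparing them with the parentals, only the v allele has switched, so v is the middle locus and the order is j – v – z.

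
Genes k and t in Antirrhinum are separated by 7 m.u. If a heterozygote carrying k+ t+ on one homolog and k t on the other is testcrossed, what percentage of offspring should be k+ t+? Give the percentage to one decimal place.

46.5%

A map distance of 7 m.u. corresponds to a recombination frequency of 0.070.
The F1 is k+ t+ / k t, so k+ t+ is a parental gamete class with expected frequency (1 − r)/2 = 0.930/2 = 0.4650.
That is 0.4650 = 46.5% of the progeny.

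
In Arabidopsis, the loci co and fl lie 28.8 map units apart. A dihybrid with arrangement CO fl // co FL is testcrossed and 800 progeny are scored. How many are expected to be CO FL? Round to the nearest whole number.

A map distance of 28.8 map units corresponds to a recombination frequency of 0.288.
The F1 is CO fl / co FL, so CO FL is a recombinant gamete class with expected frequency r/2 = 0.288/2 = 0.1440.
Expected number = 0.1440 × 800 = 115.20 ≈ 115.

115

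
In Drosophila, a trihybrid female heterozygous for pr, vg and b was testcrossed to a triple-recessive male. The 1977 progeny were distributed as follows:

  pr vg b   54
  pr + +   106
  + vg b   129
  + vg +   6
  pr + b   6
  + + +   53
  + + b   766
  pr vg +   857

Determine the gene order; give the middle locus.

pr

The two most frequent reciprocal classes, pr vg + and + + b, are the parental types, so the F1 was pr vg + / + + b.
The two rarest classes, + vg + and pr + b, are the double crossovers. Comparing them with the parentals, only the pr allele has switched, so pr is the middle locus and the order is b – pr – vg.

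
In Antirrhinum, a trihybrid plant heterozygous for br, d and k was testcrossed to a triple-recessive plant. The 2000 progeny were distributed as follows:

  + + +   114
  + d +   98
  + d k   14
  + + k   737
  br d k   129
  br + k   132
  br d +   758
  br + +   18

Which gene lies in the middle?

d

The two most frequent reciprocal classes, + + k and br d +, are the parental types, so the F1 was + + k / br d +.
The two rarest classes, + d k and br + +, are the double crossovers. Comparing them with the parentals, only the d allele has switched, so d is the middle locus and the order is br – d – k.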